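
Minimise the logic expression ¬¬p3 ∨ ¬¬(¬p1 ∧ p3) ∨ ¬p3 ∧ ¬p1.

¬¬p3 ∨ ¬¬(¬p1 ∧ p3) ∨ ¬p3 ∧ ¬p1
= ¬¬p3 ∨ ¬p1 ∧ p3 ∨ ¬p3 ∧ ¬p1   (double negation)
= ¬¬p3 ∨ ¬p1   (distribution)
= p3 ∨ ¬p1   (double negation)

p3 ∨ ¬p1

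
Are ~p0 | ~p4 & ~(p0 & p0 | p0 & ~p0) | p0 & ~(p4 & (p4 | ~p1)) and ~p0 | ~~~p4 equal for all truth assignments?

E1: ~p0 | ~p4 & ~(p0 & p0 | p0 & ~p0) | p0 & ~(p4 & (p4 | ~p1))
    = ~p0 | ~p4 & ~(p0 & p0 | p0 & ~p0) | p0 & ~p4   [absorption]
    = ~p0 | ~p4 & ~p0 | p0 & ~p4   [distribution]
    = ~p0 | ~p4   [distribution]
E2: ~p0 | ~~~p4
    = ~p0 | ~p4   [double negation]
Both reduce to ~p0 | ~p4, so they are equivalent.

Yes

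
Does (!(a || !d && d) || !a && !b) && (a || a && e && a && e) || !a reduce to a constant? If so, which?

(!(a || !d && d) || !a && !b) && (a || a && e && a && e) || !a
= (!(a || !d && d) || !a && !b) && (a || a && e) || !a   [idempotence]
= (!(a || !d && d) || !a && !b) && a || !a   [absorption]
= (!a || !a && !b) && a || !a   [complement / identity]
= !a && a || !a   [absorption]
= !a   [complement / identity]
This depends on a, so it is not a constant.

no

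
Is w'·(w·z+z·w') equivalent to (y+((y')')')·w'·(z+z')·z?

Yes

E1: w'·(w·z+z·w')
    = w'·z   [distribution]
E2: (y+((y')')')·w'·(z+z')·z
    = (y+((y')')')·w'·z   [complement / identity]
    = (y+y')·w'·z   [double negation]
    = w'·z   [complement / identity]
Both reduce to w'·z, so they are equivalent.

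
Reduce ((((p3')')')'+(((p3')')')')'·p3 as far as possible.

0

((((p3')')')'+(((p3')')')')'·p3
= ((((p3')')')'+(p3')')'·p3
= ((p3')'+(p3')')'·p3
= ((p3')')'·p3
= p3'·p3
= 0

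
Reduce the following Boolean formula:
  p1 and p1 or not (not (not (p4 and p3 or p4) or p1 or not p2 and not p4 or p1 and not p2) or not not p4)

p1 and p1 or not (not (not (p4 and p3 or p4) or p1 or not p2 and not p4 or p1 and not p2) or not not p4)
= p1 and p1 or not (not (not (p4 and p3 or p4) or p1 or (not p4 or p1) and not p2) or not not p4)
= p1 and p1 or not (not (not p4 or p1 or (not p4 or p1) and not p2) or not not p4)
= p1 and p1 or not (not (not p4 or p1) or not not p4)
= p1 and p1 or (not p4 or p1) and not p4
= p1 and p1 or not p4
= p1 or not p4

p1 or not p4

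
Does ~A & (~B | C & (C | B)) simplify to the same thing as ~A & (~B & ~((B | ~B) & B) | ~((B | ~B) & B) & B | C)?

Yes

E1: ~A & (~B | C & (C | B))
    = ~A & (~B | C)   — absorption
E2: ~A & (~B & ~((B | ~B) & B) | ~((B | ~B) & B) & B | C)
    = ~A & (~((B | ~B) & B) | C)   — distribution
    = ~A & (~B | C)   — complement / identity
Both reduce to ~A & (~B | C), so they are equivalent.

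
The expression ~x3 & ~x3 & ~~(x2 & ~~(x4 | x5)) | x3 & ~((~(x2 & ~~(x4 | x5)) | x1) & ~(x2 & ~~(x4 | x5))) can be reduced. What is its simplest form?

x2 & (x4 | x5)

~x3 & ~x3 & ~~(x2 & ~~(x4 | x5)) | x3 & ~((~(x2 & ~~(x4 | x5)) | x1) & ~(x2 & ~~(x4 | x5)))
= ~x3 & ~~(x2 & ~~(x4 | x5)) | x3 & ~((~(x2 & ~~(x4 | x5)) | x1) & ~(x2 & ~~(x4 | x5)))   (idempotence)
= ~x3 & ~~(x2 & ~~(x4 | x5)) | x3 & ~~(x2 & ~~(x4 | x5))   (absorption)
= ~~(x2 & ~~(x4 | x5))   (distribution)
= x2 & ~~(x4 | x5)   (double negation)
= x2 & (x4 | x5)   (double negation)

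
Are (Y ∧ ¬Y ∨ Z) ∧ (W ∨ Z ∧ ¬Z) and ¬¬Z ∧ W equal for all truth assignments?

E1: (Y ∧ ¬Y ∨ Z) ∧ (W ∨ Z ∧ ¬Z)
    = (Y ∧ ¬Y ∨ Z) ∧ W   — complement / identity
    = Z ∧ W   — complement / identity
E2: ¬¬Z ∧ W
    = Z ∧ W   — double negation
Both reduce to Z ∧ W, so they are equivalent.

Yes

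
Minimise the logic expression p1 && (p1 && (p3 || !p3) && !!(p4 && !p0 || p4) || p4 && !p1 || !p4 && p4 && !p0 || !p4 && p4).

p1 && p4

p1 && (p1 && (p3 || !p3) && !!(p4 && !p0 || p4) || p4 && !p1 || !p4 && p4 && !p0 || !p4 && p4)
= p1 && (p1 && (p3 || !p3) && !!(p4 && !p0 || p4) || p4 && !p1 || !p4 && p4)
= p1 && (p1 && !!(p4 && !p0 || p4) || p4 && !p1 || !p4 && p4)
= p1 && (p1 && (p4 && !p0 || p4) || p4 && !p1 || !p4 && p4)
= p1 && (p1 && p4 || p4 && !p1 || !p4 && p4)
= p1 && (p1 && p4 || p4 && !p1)
= p1 && p4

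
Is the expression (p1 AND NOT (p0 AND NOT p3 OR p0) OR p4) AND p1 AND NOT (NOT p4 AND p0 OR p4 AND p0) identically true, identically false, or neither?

(p1 AND NOT (p0 AND NOT p3 OR p0) OR p4) AND p1 AND NOT (NOT p4 AND p0 OR p4 AND p0)
= (p1 AND NOT p0 OR p4) AND p1 AND NOT (NOT p4 AND p0 OR p4 AND p0)   — absorption
= (p1 AND NOT p0 OR p4) AND p1 AND NOT p0   — distribution
= p1 AND NOT p0   — absorption
This depends on p0, p1, so it is not a constant.

neither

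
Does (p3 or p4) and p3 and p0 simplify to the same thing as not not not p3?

E1: (p3 or p4) and p3 and p0
    = p3 and p0   (absorption)
E2: not not not p3
    = not p3   (double negation)
These differ: at p0=0, p3=0, p4=0, E1 = 0 but E2 = 1.

No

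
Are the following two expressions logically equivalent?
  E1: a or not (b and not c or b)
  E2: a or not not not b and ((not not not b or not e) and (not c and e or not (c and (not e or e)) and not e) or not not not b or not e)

E1: a or not (b and not c or b)
    = a or not b   [absorption]
E2: a or not not not b and ((not not not b or not e) and (not c and e or not (c and (not e or e)) and not e) or not not not b or not e)
    = a or not not not b and ((not not not b or not e) and (not c and e or not c and not e) or not not not b or not e)   [complement / identity]
    = a or not not not b and ((not not not b or not e) and not c or not not not b or not e)   [distribution]
    = a or not not not b and (not not not b or not e)   [absorption]
    = a or not not not b   [absorption]
    = a or not b   [double negation]
Both reduce to a or not b, so they are equivalent.

Yes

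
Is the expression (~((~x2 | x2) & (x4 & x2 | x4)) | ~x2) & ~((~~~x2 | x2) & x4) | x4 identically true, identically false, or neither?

identically true

(~((~x2 | x2) & (x4 & x2 | x4)) | ~x2) & ~((~~~x2 | x2) & x4) | x4
= (~((~x2 | x2) & (x4 & x2 | x4)) | ~x2) & ~((~x2 | x2) & x4) | x4   — double negation
= (~((~x2 | x2) & x4) | ~x2) & ~((~x2 | x2) & x4) | x4   — absorption
= ~((~x2 | x2) & x4) | x4   — absorption
= ~x4 | x4   — complement / identity
= 1   — complement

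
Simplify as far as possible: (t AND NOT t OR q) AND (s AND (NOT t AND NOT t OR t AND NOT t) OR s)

q AND s

(t AND NOT t OR q) AND (s AND (NOT t AND NOT t OR t AND NOT t) OR s)
= q AND (s AND (NOT t AND NOT t OR t AND NOT t) OR s)
= q AND (s AND NOT t OR s)
= q AND s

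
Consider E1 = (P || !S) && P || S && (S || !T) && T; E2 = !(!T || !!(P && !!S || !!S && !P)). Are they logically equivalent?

E1: (P || !S) && P || S && (S || !T) && T
    = P || S && (S || !T) && T
    = P || S && T
E2: !(!T || !!(P && !!S || !!S && !P))
    = !(!T || P && !!S || !!S && !P)
    = !(!T || !!S)
    = T && !S
These differ: at P=1, S=0, T=0, E1 = 1 but E2 = 0.

No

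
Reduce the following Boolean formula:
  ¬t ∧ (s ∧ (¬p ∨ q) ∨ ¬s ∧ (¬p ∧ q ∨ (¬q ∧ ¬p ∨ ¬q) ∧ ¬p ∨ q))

¬t ∧ (s ∧ (¬p ∨ q) ∨ ¬s ∧ (¬p ∧ q ∨ (¬q ∧ ¬p ∨ ¬q) ∧ ¬p ∨ q))
= ¬t ∧ (s ∧ (¬p ∨ q) ∨ ¬s ∧ (¬p ∧ q ∨ ¬q ∧ ¬p ∨ q))
= ¬t ∧ (s ∧ (¬p ∨ q) ∨ ¬s ∧ (¬p ∨ q))
= ¬t ∧ (¬p ∨ q)

¬t ∧ (¬p ∨ q)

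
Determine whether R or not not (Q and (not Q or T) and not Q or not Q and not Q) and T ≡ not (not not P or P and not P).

No

E1: R or not not (Q and (not Q or T) and not Q or not Q and not Q) and T
    = R or not not (Q and not Q or not Q and not Q) and T   (absorption)
    = R or not not not Q and T   (distribution)
    = R or not Q and T   (double negation)
E2: not (not not P or P and not P)
    = not (P or P and not P)   (double negation)
    = not P   (complement / identity)
These differ: at P=0, Q=0, R=0, T=0, E1 = 0 but E2 = 1.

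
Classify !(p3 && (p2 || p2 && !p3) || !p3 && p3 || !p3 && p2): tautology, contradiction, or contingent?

contingent

!(p3 && (p2 || p2 && !p3) || !p3 && p3 || !p3 && p2)
= !(p3 && p2 || !p3 && p3 || !p3 && p2)   [absorption]
= !(p3 && p2 || !p3 && p2)   [complement / identity]
= !p2   [distribution]
This depends on p2, so it is not a constant.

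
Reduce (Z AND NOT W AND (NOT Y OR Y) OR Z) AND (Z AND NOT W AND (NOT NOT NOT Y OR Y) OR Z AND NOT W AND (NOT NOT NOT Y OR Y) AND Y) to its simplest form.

Z AND NOT W

(Z AND NOT W AND (NOT Y OR Y) OR Z) AND (Z AND NOT W AND (NOT NOT NOT Y OR Y) OR Z AND NOT W AND (NOT NOT NOT Y OR Y) AND Y)
= (Z AND NOT W AND (NOT Y OR Y) OR Z) AND Z AND NOT W AND (NOT NOT NOT Y OR Y)
= (Z AND NOT W AND (NOT Y OR Y) OR Z) AND Z AND NOT W AND (NOT Y OR Y)
= Z AND NOT W AND (NOT Y OR Y)
= Z AND NOT W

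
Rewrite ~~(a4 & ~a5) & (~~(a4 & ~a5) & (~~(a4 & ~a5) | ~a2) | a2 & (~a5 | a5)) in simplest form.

~~(a4 & ~a5) & (~~(a4 & ~a5) & (~~(a4 & ~a5) | ~a2) | a2 & (~a5 | a5))
= ~~(a4 & ~a5) & (~~(a4 & ~a5) | a2 & (~a5 | a5))
= ~~(a4 & ~a5) & (~~(a4 & ~a5) | a2)
= ~~(a4 & ~a5)
= a4 & ~a5

a4 & ~a5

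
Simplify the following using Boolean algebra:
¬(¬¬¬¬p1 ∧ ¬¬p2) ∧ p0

¬(¬¬¬¬p1 ∧ ¬¬p2) ∧ p0
= (¬¬¬p1 ∨ ¬p2) ∧ p0
= (¬p1 ∨ ¬p2) ∧ p0

(¬p1 ∨ ¬p2) ∧ p0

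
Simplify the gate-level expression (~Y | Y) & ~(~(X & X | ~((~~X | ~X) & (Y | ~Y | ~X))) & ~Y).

(~Y | Y) & ~(~(X & X | ~((~~X | ~X) & (Y | ~Y | ~X))) & ~Y)
= (~Y | Y) & ~(~(X & X | ~(~~X & (Y | ~Y) | ~X)) & ~Y)   (distribution)
= ~(~(X & X | ~(~~X & (Y | ~Y) | ~X)) & ~Y)   (complement / identity)
= ~(~(X & X | ~(~~X | ~X)) & ~Y)   (complement / identity)
= ~(~(X & X | ~X & X) & ~Y)   (De Morgan)
= X & X | ~X & X | Y   (De Morgan)
= X | Y   (distribution)

X | Y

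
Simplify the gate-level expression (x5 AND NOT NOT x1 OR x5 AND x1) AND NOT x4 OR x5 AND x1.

x5 AND x1

(x5 AND NOT NOT x1 OR x5 AND x1) AND NOT x4 OR x5 AND x1
= (x5 AND x1 OR x5 AND x1) AND NOT x4 OR x5 AND x1   (double negation)
= x5 AND x1 AND NOT x4 OR x5 AND x1   (idempotence)
= x5 AND x1   (absorption)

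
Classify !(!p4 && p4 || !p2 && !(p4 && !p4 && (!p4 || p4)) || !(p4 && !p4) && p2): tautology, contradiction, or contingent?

contradiction

!(!p4 && p4 || !p2 && !(p4 && !p4 && (!p4 || p4)) || !(p4 && !p4) && p2)
= !(!p2 && !(p4 && !p4 && (!p4 || p4)) || !(p4 && !p4) && p2)   (complement / identity)
= !(!p2 && !(p4 && !p4) || !(p4 && !p4) && p2)   (complement / identity)
= !!(p4 && !p4)   (distribution)
= p4 && !p4   (double negation)
= false   (complement)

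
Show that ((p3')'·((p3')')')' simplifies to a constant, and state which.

1

((p3')'·((p3')')')'
= ((p3')'·p3')'   [double negation]
= p3'+p3   [De Morgan]
= 1   [complement]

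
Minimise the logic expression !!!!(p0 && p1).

p0 && p1

!!!!(p0 && p1)
= !!(p0 && p1)   [double negation]
= p0 && p1   [double negation]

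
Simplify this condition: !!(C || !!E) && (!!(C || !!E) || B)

!!(C || !!E) && (!!(C || !!E) || B)
= !!(C || !!E)   (absorption)
= C || !!E   (double negation)
= C || E   (double negation)

C || E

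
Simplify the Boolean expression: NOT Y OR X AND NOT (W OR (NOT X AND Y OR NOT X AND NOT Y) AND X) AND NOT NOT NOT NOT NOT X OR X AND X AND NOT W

NOT Y OR X AND NOT W

NOT Y OR X AND NOT (W OR (NOT X AND Y OR NOT X AND NOT Y) AND X) AND NOT NOT NOT NOT NOT X OR X AND X AND NOT W
= NOT Y OR X AND NOT (W OR NOT X AND X) AND NOT NOT NOT NOT NOT X OR X AND X AND NOT W
= NOT Y OR X AND NOT (W OR NOT X AND X) AND NOT NOT NOT X OR X AND X AND NOT W
= NOT Y OR X AND NOT (W OR NOT X AND X) AND NOT X OR X AND X AND NOT W
= NOT Y OR X AND NOT W AND NOT X OR X AND X AND NOT W
= NOT Y OR X AND NOT W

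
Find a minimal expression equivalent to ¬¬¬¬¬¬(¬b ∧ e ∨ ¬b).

¬b

¬¬¬¬¬¬(¬b ∧ e ∨ ¬b)
= ¬¬¬¬¬¬¬b   (absorption)
= ¬¬¬¬¬b   (double negation)
= ¬¬¬b   (double negation)
= ¬b   (double negation)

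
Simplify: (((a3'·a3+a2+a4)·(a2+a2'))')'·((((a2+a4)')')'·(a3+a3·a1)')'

(((a3'·a3+a2+a4)·(a2+a2'))')'·((((a2+a4)')')'·(a3+a3·a1)')'
= (((a3'·a3+a2+a4)·(a2+a2'))')'·(((a2+a4)')'+a3+a3·a1)   [De Morgan]
= (((a3'·a3+a2+a4)·(a2+a2'))')'·(((a2+a4)')'+a3)   [absorption]
= (((a2+a4)·(a2+a2'))')'·(((a2+a4)')'+a3)   [complement / identity]
= ((a2+a4)')'·(((a2+a4)')'+a3)   [complement / identity]
= ((a2+a4)')'   [absorption]
= a2+a4   [double negation]

a2+a4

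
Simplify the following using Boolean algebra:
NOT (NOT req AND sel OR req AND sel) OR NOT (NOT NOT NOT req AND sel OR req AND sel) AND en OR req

NOT (NOT req AND sel OR req AND sel) OR NOT (NOT NOT NOT req AND sel OR req AND sel) AND en OR req
= NOT (NOT req AND sel OR req AND sel) OR NOT (NOT req AND sel OR req AND sel) AND en OR req
= NOT (NOT req AND sel OR req AND sel) OR req
= NOT sel OR req

NOT sel OR req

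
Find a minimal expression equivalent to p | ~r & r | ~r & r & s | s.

p | ~r & r | ~r & r & s | s
= p | ~r & r | s
= p | s

p | s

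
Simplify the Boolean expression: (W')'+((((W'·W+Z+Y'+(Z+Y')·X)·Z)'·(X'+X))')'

(W')'+((((W'·W+Z+Y'+(Z+Y')·X)·Z)'·(X'+X))')'
= (W')'+((((W'·W+Z+Y')·Z)'·(X'+X))')'   (absorption)
= (W')'+((((Z+Y')·Z)'·(X'+X))')'   (complement / identity)
= (W')'+((Z'·(X'+X))')'   (absorption)
= (W')'+((Z')')'   (complement / identity)
= W+((Z')')'   (double negation)
= W+Z'   (double negation)

W+Z'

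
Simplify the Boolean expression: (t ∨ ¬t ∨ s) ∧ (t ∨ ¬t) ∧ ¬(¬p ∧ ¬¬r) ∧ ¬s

(p ∨ ¬r) ∧ ¬s

(t ∨ ¬t ∨ s) ∧ (t ∨ ¬t) ∧ ¬(¬p ∧ ¬¬r) ∧ ¬s
= (t ∨ ¬t) ∧ ¬(¬p ∧ ¬¬r) ∧ ¬s
= ¬(¬p ∧ ¬¬r) ∧ ¬s
= (p ∨ ¬r) ∧ ¬s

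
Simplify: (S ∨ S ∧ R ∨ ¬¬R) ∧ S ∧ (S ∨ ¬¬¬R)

(S ∨ S ∧ R ∨ ¬¬R) ∧ S ∧ (S ∨ ¬¬¬R)
= (S ∨ S ∧ R ∨ ¬¬R) ∧ S ∧ (S ∨ ¬R)   (double negation)
= (S ∨ S ∧ R ∨ R) ∧ S ∧ (S ∨ ¬R)   (double negation)
= (S ∨ S ∧ R ∨ R) ∧ S   (absorption)
= (S ∨ R) ∧ S   (absorption)
= S   (absorption)

S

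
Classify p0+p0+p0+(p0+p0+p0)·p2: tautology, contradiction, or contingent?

contingent

p0+p0+p0+(p0+p0+p0)·p2
= p0+p0+p0
= p0+p0
= p0
This depends on p0, so it is not a constant.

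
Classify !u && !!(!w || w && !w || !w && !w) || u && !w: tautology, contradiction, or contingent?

contingent

!u && !!(!w || w && !w || !w && !w) || u && !w
= !u && !!(!w || !w) || u && !w
= !u && !!!w || u && !w
= !u && !w || u && !w
= !w
This depends on w, so it is not a constant.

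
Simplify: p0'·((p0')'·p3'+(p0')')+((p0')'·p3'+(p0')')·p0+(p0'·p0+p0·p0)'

1

p0'·((p0')'·p3'+(p0')')+((p0')'·p3'+(p0')')·p0+(p0'·p0+p0·p0)'
= p0'·((p0')'·p3'+(p0')')+((p0')'·p3'+(p0')')·p0+p0'   (distribution)
= (p0')'·p3'+(p0')'+p0'   (distribution)
= (p0')'+p0'   (absorption)
= p0+p0'   (double negation)
= 1   (complement)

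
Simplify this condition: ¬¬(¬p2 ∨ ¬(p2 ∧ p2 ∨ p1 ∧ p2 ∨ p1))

¬p2

¬¬(¬p2 ∨ ¬(p2 ∧ p2 ∨ p1 ∧ p2 ∨ p1))
= ¬(p2 ∧ (p2 ∧ p2 ∨ p1 ∧ p2 ∨ p1))   (De Morgan)
= ¬(p2 ∧ ((p2 ∨ p1) ∧ p2 ∨ p1))   (distribution)
= ¬(p2 ∧ (p2 ∨ p1))   (absorption)
= ¬p2   (absorption)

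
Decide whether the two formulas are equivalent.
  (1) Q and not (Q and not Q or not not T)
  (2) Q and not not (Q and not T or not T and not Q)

E1: Q and not (Q and not Q or not not T)
    = Q and not not not T   — complement / identity
    = Q and not T   — double negation
E2: Q and not not (Q and not T or not T and not Q)
    = Q and (Q and not T or not T and not Q)   — double negation
    = Q and not T   — distribution
Both reduce to Q and not T, so they are equivalent.

Yes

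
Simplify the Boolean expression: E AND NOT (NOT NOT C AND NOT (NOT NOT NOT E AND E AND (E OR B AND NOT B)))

E AND NOT (NOT NOT C AND NOT (NOT NOT NOT E AND E AND (E OR B AND NOT B)))
= E AND NOT (NOT NOT C AND NOT (NOT NOT NOT E AND E AND E))
= E AND NOT (NOT NOT C AND NOT (NOT E AND E AND E))
= E AND NOT (NOT NOT C AND NOT (NOT E AND E))
= E AND (NOT C OR NOT E AND E)
= E AND NOT C

E AND NOT C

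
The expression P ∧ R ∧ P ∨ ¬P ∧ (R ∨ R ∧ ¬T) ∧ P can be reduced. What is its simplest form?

P ∧ R ∧ P ∨ ¬P ∧ (R ∨ R ∧ ¬T) ∧ P
= P ∧ R ∧ P ∨ ¬P ∧ R ∧ P   [absorption]
= R ∧ P   [distribution]

R ∧ P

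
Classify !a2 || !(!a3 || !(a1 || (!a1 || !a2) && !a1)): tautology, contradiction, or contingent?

contingent

!a2 || !(!a3 || !(a1 || (!a1 || !a2) && !a1))
= !a2 || a3 && (a1 || (!a1 || !a2) && !a1)
= !a2 || a3 && (a1 || !a1)
= !a2 || a3
This depends on a2, a3, so it is not a constant.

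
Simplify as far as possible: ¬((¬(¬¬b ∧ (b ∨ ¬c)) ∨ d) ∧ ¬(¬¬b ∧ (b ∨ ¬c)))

¬((¬(¬¬b ∧ (b ∨ ¬c)) ∨ d) ∧ ¬(¬¬b ∧ (b ∨ ¬c)))
= ¬¬(¬¬b ∧ (b ∨ ¬c))
= ¬¬(b ∧ (b ∨ ¬c))
= ¬¬b
= b

b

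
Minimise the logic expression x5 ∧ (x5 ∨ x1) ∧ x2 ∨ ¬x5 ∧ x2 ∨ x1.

x5 ∧ (x5 ∨ x1) ∧ x2 ∨ ¬x5 ∧ x2 ∨ x1
= x5 ∧ x2 ∨ ¬x5 ∧ x2 ∨ x1
= x2 ∨ x1

x2 ∨ x1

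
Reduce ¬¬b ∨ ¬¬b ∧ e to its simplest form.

¬¬b ∨ ¬¬b ∧ e
= ¬¬b
= b

b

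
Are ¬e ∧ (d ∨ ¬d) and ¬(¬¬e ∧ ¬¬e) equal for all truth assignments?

Yes

E1: ¬e ∧ (d ∨ ¬d)
    = ¬e   [complement / identity]
E2: ¬(¬¬e ∧ ¬¬e)
    = ¬¬¬e   [idempotence]
    = ¬e   [double negation]
Both reduce to ¬e, so they are equivalent.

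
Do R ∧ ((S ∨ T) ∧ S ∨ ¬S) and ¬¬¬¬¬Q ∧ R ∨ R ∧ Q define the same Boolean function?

Yes

E1: R ∧ ((S ∨ T) ∧ S ∨ ¬S)
    = R ∧ (S ∨ ¬S)   (absorption)
    = R   (complement / identity)
E2: ¬¬¬¬¬Q ∧ R ∨ R ∧ Q
    = ¬¬¬Q ∧ R ∨ R ∧ Q   (double negation)
    = R ∧ (¬¬¬Q ∨ Q)   (distribution)
    = R ∧ (¬Q ∨ Q)   (double negation)
    = R   (complement / identity)
Both reduce to R, so they are equivalent.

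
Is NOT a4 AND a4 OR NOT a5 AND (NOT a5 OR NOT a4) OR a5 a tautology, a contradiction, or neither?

NOT a4 AND a4 OR NOT a5 AND (NOT a5 OR NOT a4) OR a5
= NOT a5 AND (NOT a5 OR NOT a4) OR a5   [complement / identity]
= NOT a5 OR a5   [absorption]
= TRUE   [complement]

tautology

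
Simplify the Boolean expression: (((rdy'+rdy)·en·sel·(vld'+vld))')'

en·sel

(((rdy'+rdy)·en·sel·(vld'+vld))')'
= (((rdy'+rdy)·en·sel)')'   [complement / identity]
= ((en·sel)')'   [complement / identity]
= en·sel   [double negation]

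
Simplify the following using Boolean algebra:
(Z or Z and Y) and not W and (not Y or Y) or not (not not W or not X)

(Z or Z and Y) and not W and (not Y or Y) or not (not not W or not X)
= (Z or Z and Y) and not W and (not Y or Y) or not W and X   — De Morgan
= Z and not W and (not Y or Y) or not W and X   — absorption
= Z and not W or not W and X   — complement / identity
= not W and (Z or X)   — distribution

not W and (Z or X)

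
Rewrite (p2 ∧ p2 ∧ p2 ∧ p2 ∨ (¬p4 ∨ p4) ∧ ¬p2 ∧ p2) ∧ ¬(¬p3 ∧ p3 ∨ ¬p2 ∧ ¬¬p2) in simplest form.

(p2 ∧ p2 ∧ p2 ∧ p2 ∨ (¬p4 ∨ p4) ∧ ¬p2 ∧ p2) ∧ ¬(¬p3 ∧ p3 ∨ ¬p2 ∧ ¬¬p2)
= (p2 ∧ p2 ∨ (¬p4 ∨ p4) ∧ ¬p2 ∧ p2) ∧ ¬(¬p3 ∧ p3 ∨ ¬p2 ∧ ¬¬p2)   — idempotence
= (p2 ∧ p2 ∨ ¬p2 ∧ p2) ∧ ¬(¬p3 ∧ p3 ∨ ¬p2 ∧ ¬¬p2)   — complement / identity
= (p2 ∧ p2 ∨ ¬p2 ∧ p2) ∧ ¬(¬p2 ∧ ¬¬p2)   — complement / identity
= p2 ∧ ¬(¬p2 ∧ ¬¬p2)   — distribution
= p2 ∧ (p2 ∨ ¬p2)   — De Morgan
= p2   — complement / identity

p2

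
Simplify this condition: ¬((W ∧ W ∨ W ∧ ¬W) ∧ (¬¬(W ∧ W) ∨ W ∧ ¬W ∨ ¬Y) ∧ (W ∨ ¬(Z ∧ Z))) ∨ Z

¬((W ∧ W ∨ W ∧ ¬W) ∧ (¬¬(W ∧ W) ∨ W ∧ ¬W ∨ ¬Y) ∧ (W ∨ ¬(Z ∧ Z))) ∨ Z
= ¬((W ∧ W ∨ W ∧ ¬W) ∧ (W ∧ W ∨ W ∧ ¬W ∨ ¬Y) ∧ (W ∨ ¬(Z ∧ Z))) ∨ Z   [double negation]
= ¬((W ∧ W ∨ W ∧ ¬W) ∧ (W ∨ ¬(Z ∧ Z))) ∨ Z   [absorption]
= ¬((W ∧ W ∨ W ∧ ¬W) ∧ (W ∨ ¬Z)) ∨ Z   [idempotence]
= ¬(W ∧ (W ∨ ¬Z)) ∨ Z   [distribution]
= ¬W ∨ Z   [absorption]

¬W ∨ Z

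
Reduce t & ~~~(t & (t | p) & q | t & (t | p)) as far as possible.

t & ~~~(t & (t | p) & q | t & (t | p))
= t & ~~~(t & (t | p))   (absorption)
= t & ~~~t   (absorption)
= t & ~t   (double negation)
= 0   (complement)

0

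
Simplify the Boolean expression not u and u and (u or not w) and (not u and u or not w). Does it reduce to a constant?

not u and u and (u or not w) and (not u and u or not w)
= not u and u and (not u and u or not w)   — absorption
= not u and u   — absorption
= False   — complement

False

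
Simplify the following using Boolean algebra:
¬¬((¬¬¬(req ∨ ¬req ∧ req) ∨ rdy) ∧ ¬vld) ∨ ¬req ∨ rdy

¬req ∨ rdy

¬¬((¬¬¬(req ∨ ¬req ∧ req) ∨ rdy) ∧ ¬vld) ∨ ¬req ∨ rdy
= ¬¬((¬¬¬req ∨ rdy) ∧ ¬vld) ∨ ¬req ∨ rdy   — complement / identity
= ¬¬((¬req ∨ rdy) ∧ ¬vld) ∨ ¬req ∨ rdy   — double negation
= (¬req ∨ rdy) ∧ ¬vld ∨ ¬req ∨ rdy   — double negation
= ¬req ∨ rdy   — absorption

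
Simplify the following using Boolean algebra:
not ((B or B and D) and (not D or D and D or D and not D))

not B

not ((B or B and D) and (not D or D and D or D and not D))
= not ((B or B and D) and (not D or D))
= not (B and (not D or D))
= not B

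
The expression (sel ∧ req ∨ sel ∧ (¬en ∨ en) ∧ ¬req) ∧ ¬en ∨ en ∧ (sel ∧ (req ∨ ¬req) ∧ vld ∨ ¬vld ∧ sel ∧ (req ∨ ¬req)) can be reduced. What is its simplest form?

sel

(sel ∧ req ∨ sel ∧ (¬en ∨ en) ∧ ¬req) ∧ ¬en ∨ en ∧ (sel ∧ (req ∨ ¬req) ∧ vld ∨ ¬vld ∧ sel ∧ (req ∨ ¬req))
= (sel ∧ req ∨ sel ∧ ¬req) ∧ ¬en ∨ en ∧ (sel ∧ (req ∨ ¬req) ∧ vld ∨ ¬vld ∧ sel ∧ (req ∨ ¬req))
= (sel ∧ req ∨ sel ∧ ¬req) ∧ ¬en ∨ en ∧ sel ∧ (req ∨ ¬req)
= sel ∧ (req ∨ ¬req) ∧ ¬en ∨ en ∧ sel ∧ (req ∨ ¬req)
= sel ∧ (req ∨ ¬req)
= sel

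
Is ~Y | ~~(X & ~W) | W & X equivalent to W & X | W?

No

E1: ~Y | ~~(X & ~W) | W & X
    = ~Y | X & ~W | W & X   — double negation
    = ~Y | X   — distribution
E2: W & X | W
    = W   — absorption
These differ: at W=0, X=0, Y=0, E1 = 1 but E2 = 0.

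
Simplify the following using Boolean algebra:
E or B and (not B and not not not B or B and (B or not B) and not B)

E or B and (not B and not not not B or B and (B or not B) and not B)
= E or B and (not B and not B or B and (B or not B) and not B)
= E or B and (not B and not B or B and not B)
= E or B and not B
= E

E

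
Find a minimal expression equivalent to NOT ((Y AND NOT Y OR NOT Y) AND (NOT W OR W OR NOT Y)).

Y

NOT ((Y AND NOT Y OR NOT Y) AND (NOT W OR W OR NOT Y))
= NOT (Y AND NOT Y AND (NOT W OR W) OR NOT Y)
= NOT (Y AND NOT Y OR NOT Y)
= NOT NOT Y
= Y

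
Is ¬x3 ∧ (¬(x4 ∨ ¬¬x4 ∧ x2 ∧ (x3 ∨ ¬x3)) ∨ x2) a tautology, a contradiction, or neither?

neither

¬x3 ∧ (¬(x4 ∨ ¬¬x4 ∧ x2 ∧ (x3 ∨ ¬x3)) ∨ x2)
= ¬x3 ∧ (¬(x4 ∨ x4 ∧ x2 ∧ (x3 ∨ ¬x3)) ∨ x2)   — double negation
= ¬x3 ∧ (¬(x4 ∨ x4 ∧ x2) ∨ x2)   — complement / identity
= ¬x3 ∧ (¬x4 ∨ x2)   — absorption
This depends on x2, x3, x4, so it is not a constant.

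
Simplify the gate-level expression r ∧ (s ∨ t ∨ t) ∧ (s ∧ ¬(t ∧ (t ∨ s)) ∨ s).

r ∧ (s ∨ t ∨ t) ∧ (s ∧ ¬(t ∧ (t ∨ s)) ∨ s)
= r ∧ (s ∨ t ∨ t) ∧ (s ∧ ¬t ∨ s)
= r ∧ (s ∨ t) ∧ (s ∧ ¬t ∨ s)
= r ∧ (s ∨ t) ∧ s
= r ∧ s

r ∧ s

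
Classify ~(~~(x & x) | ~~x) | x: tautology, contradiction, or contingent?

~(~~(x & x) | ~~x) | x
= ~(~~x | ~~x) | x   [idempotence]
= ~~~x | x   [idempotence]
= ~x | x   [double negation]
= 1   [complement]

tautology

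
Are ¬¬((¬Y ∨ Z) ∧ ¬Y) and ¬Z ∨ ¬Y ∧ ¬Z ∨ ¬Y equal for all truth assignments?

No

E1: ¬¬((¬Y ∨ Z) ∧ ¬Y)
    = ¬¬¬Y   [absorption]
    = ¬Y   [double negation]
E2: ¬Z ∨ ¬Y ∧ ¬Z ∨ ¬Y
    = ¬Z ∨ ¬Y   [absorption]
These differ: at Y=1, Z=0, E1 = 0 but E2 = 1.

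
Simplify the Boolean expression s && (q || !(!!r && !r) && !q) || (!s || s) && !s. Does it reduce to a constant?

s && (q || !(!!r && !r) && !q) || (!s || s) && !s
= s && (q || (!r || r) && !q) || (!s || s) && !s   [De Morgan]
= s && (q || (!r || r) && !q) || !s   [complement / identity]
= s && (q || !q) || !s   [complement / identity]
= s || !s   [complement / identity]
= true   [complement]

true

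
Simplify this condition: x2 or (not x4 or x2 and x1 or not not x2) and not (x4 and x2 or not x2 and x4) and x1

x2 or not x4 and x1

x2 or (not x4 or x2 and x1 or not not x2) and not (x4 and x2 or not x2 and x4) and x1
= x2 or (not x4 or x2 and x1 or not not x2) and not x4 and x1   — distribution
= x2 or (not x4 or x2 and x1 or x2) and not x4 and x1   — double negation
= x2 or (not x4 or x2) and not x4 and x1   — absorption
= x2 or not x4 and x1   — absorption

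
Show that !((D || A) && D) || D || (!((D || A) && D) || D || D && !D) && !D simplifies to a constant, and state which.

!((D || A) && D) || D || (!((D || A) && D) || D || D && !D) && !D
= !((D || A) && D) || D || (!((D || A) && D) || D) && !D   — complement / identity
= !((D || A) && D) || D   — absorption
= !D || D   — absorption
= true   — complement

true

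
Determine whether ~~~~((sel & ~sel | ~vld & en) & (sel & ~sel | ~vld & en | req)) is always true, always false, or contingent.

~~~~((sel & ~sel | ~vld & en) & (sel & ~sel | ~vld & en | req))
= ~~~~(sel & ~sel | ~vld & en)   [absorption]
= ~~~~(~vld & en)   [complement / identity]
= ~~(~vld & en)   [double negation]
= ~vld & en   [double negation]
This depends on en, vld, so it is not a constant.

contingent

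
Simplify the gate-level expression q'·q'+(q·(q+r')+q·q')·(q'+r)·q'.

q'·q'+(q·(q+r')+q·q')·(q'+r)·q'
= q'·q'+(q·(q+r')+q·q')·q'   (absorption)
= q'·q'+(q+q·q')·q'   (absorption)
= q'·q'+q·q'   (complement / identity)
= q'   (distribution)

q'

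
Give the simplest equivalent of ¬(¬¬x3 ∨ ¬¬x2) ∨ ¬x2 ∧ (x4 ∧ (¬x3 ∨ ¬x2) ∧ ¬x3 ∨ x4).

(¬x3 ∨ x4) ∧ ¬x2

¬(¬¬x3 ∨ ¬¬x2) ∨ ¬x2 ∧ (x4 ∧ (¬x3 ∨ ¬x2) ∧ ¬x3 ∨ x4)
= ¬(¬¬x3 ∨ ¬¬x2) ∨ ¬x2 ∧ (x4 ∧ ¬x3 ∨ x4)   (absorption)
= ¬x3 ∧ ¬x2 ∨ ¬x2 ∧ (x4 ∧ ¬x3 ∨ x4)   (De Morgan)
= ¬x3 ∧ ¬x2 ∨ ¬x2 ∧ x4   (absorption)
= (¬x3 ∨ x4) ∧ ¬x2   (distribution)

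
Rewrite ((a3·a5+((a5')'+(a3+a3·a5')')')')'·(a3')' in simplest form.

a3

((a3·a5+((a5')'+(a3+a3·a5')')')')'·(a3')'
= ((a3·a5+a5'·(a3+a3·a5'))')'·(a3')'   — De Morgan
= ((a3·a5+a5'·a3)')'·(a3')'   — absorption
= (a3')'·(a3')'   — distribution
= (a3')'   — idempotence
= a3   — double negation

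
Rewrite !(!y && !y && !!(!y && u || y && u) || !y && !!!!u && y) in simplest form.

y || !u

!(!y && !y && !!(!y && u || y && u) || !y && !!!!u && y)
= !(!y && !y && !!u || !y && !!!!u && y)   [distribution]
= !(!y && !y && !!u || !y && !!u && y)   [double negation]
= !(!y && !!u)   [distribution]
= y || !u   [De Morgan]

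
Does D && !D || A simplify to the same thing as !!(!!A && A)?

E1: D && !D || A
    = A   [complement / identity]
E2: !!(!!A && A)
    = !!(A && A)   [double negation]
    = A && A   [double negation]
    = A   [idempotence]
Both reduce to A, so they are equivalent.

Yes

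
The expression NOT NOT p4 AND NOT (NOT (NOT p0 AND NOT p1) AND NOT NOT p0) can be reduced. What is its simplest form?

NOT NOT p4 AND NOT (NOT (NOT p0 AND NOT p1) AND NOT NOT p0)
= NOT NOT p4 AND (NOT p0 AND NOT p1 OR NOT p0)   (De Morgan)
= p4 AND (NOT p0 AND NOT p1 OR NOT p0)   (double negation)
= p4 AND NOT p0   (absorption)

p4 AND NOT p0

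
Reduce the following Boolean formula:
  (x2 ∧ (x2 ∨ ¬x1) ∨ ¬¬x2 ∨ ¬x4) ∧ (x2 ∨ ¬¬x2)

(x2 ∧ (x2 ∨ ¬x1) ∨ ¬¬x2 ∨ ¬x4) ∧ (x2 ∨ ¬¬x2)
= (x2 ∨ ¬¬x2 ∨ ¬x4) ∧ (x2 ∨ ¬¬x2)
= x2 ∨ ¬¬x2
= x2 ∨ x2
= x2

x2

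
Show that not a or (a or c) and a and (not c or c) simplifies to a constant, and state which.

True

not a or (a or c) and a and (not c or c)
= not a or a and (not c or c)   (absorption)
= not a or a   (complement / identity)
= True   (complement)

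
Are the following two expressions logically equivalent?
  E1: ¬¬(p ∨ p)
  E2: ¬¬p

Yes

E1: ¬¬(p ∨ p)
    = p ∨ p   (double negation)
    = p   (idempotence)
E2: ¬¬p
    = p   (double negation)
Both reduce to p, so they are equivalent.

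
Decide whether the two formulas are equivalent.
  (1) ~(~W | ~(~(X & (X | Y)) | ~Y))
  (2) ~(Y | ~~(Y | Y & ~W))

E1: ~(~W | ~(~(X & (X | Y)) | ~Y))
    = ~(~W | ~(~X | ~Y))   [absorption]
    = W & (~X | ~Y)   [De Morgan]
E2: ~(Y | ~~(Y | Y & ~W))
    = ~(Y | Y | Y & ~W)   [double negation]
    = ~(Y | Y)   [absorption]
    = ~Y   [idempotence]
These differ: at W=0, X=0, Y=0, E1 = 0 but E2 = 1.

No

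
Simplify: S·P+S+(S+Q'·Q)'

1

S·P+S+(S+Q'·Q)'
= S+(S+Q'·Q)'   [absorption]
= S+S'   [complement / identity]
= 1   [complement]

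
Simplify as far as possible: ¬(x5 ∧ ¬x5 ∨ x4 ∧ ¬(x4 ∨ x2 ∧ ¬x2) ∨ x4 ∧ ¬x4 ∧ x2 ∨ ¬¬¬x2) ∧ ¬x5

x2 ∧ ¬x5

¬(x5 ∧ ¬x5 ∨ x4 ∧ ¬(x4 ∨ x2 ∧ ¬x2) ∨ x4 ∧ ¬x4 ∧ x2 ∨ ¬¬¬x2) ∧ ¬x5
= ¬(x5 ∧ ¬x5 ∨ x4 ∧ ¬x4 ∨ x4 ∧ ¬x4 ∧ x2 ∨ ¬¬¬x2) ∧ ¬x5   — complement / identity
= ¬(x4 ∧ ¬x4 ∨ x4 ∧ ¬x4 ∧ x2 ∨ ¬¬¬x2) ∧ ¬x5   — complement / identity
= ¬(x4 ∧ ¬x4 ∨ ¬¬¬x2) ∧ ¬x5   — absorption
= ¬(x4 ∧ ¬x4 ∨ ¬x2) ∧ ¬x5   — double negation
= ¬¬x2 ∧ ¬x5   — complement / identity
= x2 ∧ ¬x5   — double negation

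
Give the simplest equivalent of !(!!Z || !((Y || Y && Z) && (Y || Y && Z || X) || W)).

!(!!Z || !((Y || Y && Z) && (Y || Y && Z || X) || W))
= !Z && ((Y || Y && Z) && (Y || Y && Z || X) || W)   (De Morgan)
= !Z && (Y || Y && Z || W)   (absorption)
= !Z && (Y || W)   (absorption)

!Z && (Y || W)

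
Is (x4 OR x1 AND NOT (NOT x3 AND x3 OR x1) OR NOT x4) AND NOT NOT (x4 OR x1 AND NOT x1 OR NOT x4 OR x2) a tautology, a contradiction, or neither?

tautology

(x4 OR x1 AND NOT (NOT x3 AND x3 OR x1) OR NOT x4) AND NOT NOT (x4 OR x1 AND NOT x1 OR NOT x4 OR x2)
= (x4 OR x1 AND NOT (NOT x3 AND x3 OR x1) OR NOT x4) AND (x4 OR x1 AND NOT x1 OR NOT x4 OR x2)
= (x4 OR x1 AND NOT x1 OR NOT x4) AND (x4 OR x1 AND NOT x1 OR NOT x4 OR x2)
= x4 OR x1 AND NOT x1 OR NOT x4
= x4 OR NOT x4
= TRUE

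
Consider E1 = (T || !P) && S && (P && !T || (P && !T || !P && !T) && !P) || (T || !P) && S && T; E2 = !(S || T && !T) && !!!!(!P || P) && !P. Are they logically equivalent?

E1: (T || !P) && S && (P && !T || (P && !T || !P && !T) && !P) || (T || !P) && S && T
    = (T || !P) && S && (P && !T || !T && !P) || (T || !P) && S && T   — distribution
    = (T || !P) && S && !T || (T || !P) && S && T   — distribution
    = (T || !P) && S   — distribution
E2: !(S || T && !T) && !!!!(!P || P) && !P
    = !(S || T && !T) && !!(!P || P) && !P   — double negation
    = !S && !!(!P || P) && !P   — complement / identity
    = !S && (!P || P) && !P   — double negation
    = !S && !P   — complement / identity
These differ: at P=0, S=1, T=1, E1 = 1 but E2 = 0.

No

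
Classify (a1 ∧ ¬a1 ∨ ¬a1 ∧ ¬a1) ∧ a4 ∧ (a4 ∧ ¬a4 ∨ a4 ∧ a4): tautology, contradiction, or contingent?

contingent

(a1 ∧ ¬a1 ∨ ¬a1 ∧ ¬a1) ∧ a4 ∧ (a4 ∧ ¬a4 ∨ a4 ∧ a4)
= ¬a1 ∧ a4 ∧ (a4 ∧ ¬a4 ∨ a4 ∧ a4)
= ¬a1 ∧ a4 ∧ a4
= ¬a1 ∧ a4
This depends on a1, a4, so it is not a constant.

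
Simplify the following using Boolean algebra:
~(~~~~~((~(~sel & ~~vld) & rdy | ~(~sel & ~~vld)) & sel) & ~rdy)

sel | rdy

~(~~~~~((~(~sel & ~~vld) & rdy | ~(~sel & ~~vld)) & sel) & ~rdy)
= ~(~~~~~(~(~sel & ~~vld) & sel) & ~rdy)   — absorption
= ~(~~~~~((sel | ~vld) & sel) & ~rdy)   — De Morgan
= ~(~~~~~sel & ~rdy)   — absorption
= ~~~~sel | rdy   — De Morgan
= ~~sel | rdy   — double negation
= sel | rdy   — double negation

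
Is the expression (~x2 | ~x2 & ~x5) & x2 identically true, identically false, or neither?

identically false

(~x2 | ~x2 & ~x5) & x2
= ~x2 & x2
= 0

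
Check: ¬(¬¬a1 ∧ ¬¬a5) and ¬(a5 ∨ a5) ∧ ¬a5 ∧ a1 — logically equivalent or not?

E1: ¬(¬¬a1 ∧ ¬¬a5)
    = ¬a1 ∨ ¬a5   — De Morgan
E2: ¬(a5 ∨ a5) ∧ ¬a5 ∧ a1
    = ¬a5 ∧ ¬a5 ∧ a1   — idempotence
    = ¬a5 ∧ a1   — idempotence
These differ: at a1=0, a5=0, E1 = 1 but E2 = 0.

No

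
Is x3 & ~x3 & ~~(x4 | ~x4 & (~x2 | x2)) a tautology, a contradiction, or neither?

contradiction

x3 & ~x3 & ~~(x4 | ~x4 & (~x2 | x2))
= x3 & ~x3 & (x4 | ~x4 & (~x2 | x2))   — double negation
= x3 & ~x3 & (x4 | ~x4)   — complement / identity
= x3 & ~x3   — complement / identity
= 0   — complement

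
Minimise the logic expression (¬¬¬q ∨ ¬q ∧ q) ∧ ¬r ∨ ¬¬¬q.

(¬¬¬q ∨ ¬q ∧ q) ∧ ¬r ∨ ¬¬¬q
= ¬¬¬q ∧ ¬r ∨ ¬¬¬q   [complement / identity]
= ¬¬¬q   [absorption]
= ¬q   [double negation]

¬q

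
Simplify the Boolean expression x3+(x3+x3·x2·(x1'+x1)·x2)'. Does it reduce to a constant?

x3+(x3+x3·x2·(x1'+x1)·x2)'
= x3+(x3+x3·x2·x2)'   [complement / identity]
= x3+(x3+x3·x2)'   [idempotence]
= x3+x3'   [absorption]
= 1   [complement]

1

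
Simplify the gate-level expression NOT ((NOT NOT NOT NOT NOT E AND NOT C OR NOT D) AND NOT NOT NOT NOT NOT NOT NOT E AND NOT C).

E OR C

NOT ((NOT NOT NOT NOT NOT E AND NOT C OR NOT D) AND NOT NOT NOT NOT NOT NOT NOT E AND NOT C)
= NOT ((NOT NOT NOT NOT NOT E AND NOT C OR NOT D) AND NOT NOT NOT NOT NOT E AND NOT C)   (double negation)
= NOT (NOT NOT NOT NOT NOT E AND NOT C)   (absorption)
= NOT (NOT NOT NOT E AND NOT C)   (double negation)
= NOT (NOT E AND NOT C)   (double negation)
= E OR C   (De Morgan)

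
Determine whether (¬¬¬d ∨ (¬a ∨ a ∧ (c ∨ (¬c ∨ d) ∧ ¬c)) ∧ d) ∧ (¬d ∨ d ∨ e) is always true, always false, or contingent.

always true

(¬¬¬d ∨ (¬a ∨ a ∧ (c ∨ (¬c ∨ d) ∧ ¬c)) ∧ d) ∧ (¬d ∨ d ∨ e)
= (¬¬¬d ∨ (¬a ∨ a ∧ (c ∨ ¬c)) ∧ d) ∧ (¬d ∨ d ∨ e)
= (¬d ∨ (¬a ∨ a ∧ (c ∨ ¬c)) ∧ d) ∧ (¬d ∨ d ∨ e)
= (¬d ∨ (¬a ∨ a) ∧ d) ∧ (¬d ∨ d ∨ e)
= (¬d ∨ d) ∧ (¬d ∨ d ∨ e)
= ¬d ∨ d
= True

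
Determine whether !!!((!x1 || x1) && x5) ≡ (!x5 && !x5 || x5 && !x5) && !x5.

Yes

E1: !!!((!x1 || x1) && x5)
    = !!!x5   — complement / identity
    = !x5   — double negation
E2: (!x5 && !x5 || x5 && !x5) && !x5
    = !x5 && !x5   — distribution
    = !x5   — idempotence
Both reduce to !x5, so they are equivalent.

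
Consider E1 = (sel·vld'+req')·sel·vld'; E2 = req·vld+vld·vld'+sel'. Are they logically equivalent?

E1: (sel·vld'+req')·sel·vld'
    = sel·vld'   — absorption
E2: req·vld+vld·vld'+sel'
    = req·vld+sel'   — complement / identity
These differ: at req=1, sel=0, vld=0, E1 = 0 but E2 = 1.

No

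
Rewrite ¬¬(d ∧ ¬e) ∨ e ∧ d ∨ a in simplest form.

d ∨ a

¬¬(d ∧ ¬e) ∨ e ∧ d ∨ a
= d ∧ ¬e ∨ e ∧ d ∨ a
= d ∨ a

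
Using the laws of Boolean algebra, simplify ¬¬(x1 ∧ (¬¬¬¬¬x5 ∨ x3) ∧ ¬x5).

x1 ∧ ¬x5

¬¬(x1 ∧ (¬¬¬¬¬x5 ∨ x3) ∧ ¬x5)
= x1 ∧ (¬¬¬¬¬x5 ∨ x3) ∧ ¬x5   (double negation)
= x1 ∧ (¬¬¬x5 ∨ x3) ∧ ¬x5   (double negation)
= x1 ∧ (¬x5 ∨ x3) ∧ ¬x5   (double negation)
= x1 ∧ ¬x5   (absorption)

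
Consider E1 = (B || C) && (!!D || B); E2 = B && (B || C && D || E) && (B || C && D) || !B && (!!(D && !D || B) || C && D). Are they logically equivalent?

Yes

E1: (B || C) && (!!D || B)
    = B || C && !!D   — distribution
    = B || C && D   — double negation
E2: B && (B || C && D || E) && (B || C && D) || !B && (!!(D && !D || B) || C && D)
    = B && (B || C && D || E) && (B || C && D) || !B && (!!B || C && D)   — complement / identity
    = B && (B || C && D) || !B && (!!B || C && D)   — absorption
    = B && (B || C && D) || !B && (B || C && D)   — double negation
    = B || C && D   — distribution
Both reduce to B || C && D, so they are equivalent.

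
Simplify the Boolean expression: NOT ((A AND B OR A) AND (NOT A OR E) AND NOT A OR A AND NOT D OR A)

NOT ((A AND B OR A) AND (NOT A OR E) AND NOT A OR A AND NOT D OR A)
= NOT (A AND (NOT A OR E) AND NOT A OR A AND NOT D OR A)   — absorption
= NOT (A AND NOT A OR A AND NOT D OR A)   — absorption
= NOT (A AND NOT D OR A)   — complement / identity
= NOT A   — absorption

NOT A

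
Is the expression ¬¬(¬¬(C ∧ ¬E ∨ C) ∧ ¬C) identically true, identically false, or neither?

¬¬(¬¬(C ∧ ¬E ∨ C) ∧ ¬C)
= ¬¬((C ∧ ¬E ∨ C) ∧ ¬C)
= ¬¬(C ∧ ¬C)
= C ∧ ¬C
= False

identically false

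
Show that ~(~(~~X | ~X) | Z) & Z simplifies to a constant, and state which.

0

~(~(~~X | ~X) | Z) & Z
= ~(~X & X | Z) & Z
= ~Z & Z
= 0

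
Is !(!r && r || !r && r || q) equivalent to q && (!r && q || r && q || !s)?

E1: !(!r && r || !r && r || q)
    = !(!r && r || q)
    = !q
E2: q && (!r && q || r && q || !s)
    = q && (q || !s)
    = q
These differ: at q=1, r=0, s=0, E1 = 0 but E2 = 1.

No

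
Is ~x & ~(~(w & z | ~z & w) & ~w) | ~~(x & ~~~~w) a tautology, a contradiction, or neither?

neither

~x & ~(~(w & z | ~z & w) & ~w) | ~~(x & ~~~~w)
= ~x & ~(~w & ~w) | ~~(x & ~~~~w)   — distribution
= ~x & ~(~w & ~w) | x & ~~~~w   — double negation
= ~x & ~(~w & ~w) | x & ~~w   — double negation
= ~x & ~~w | x & ~~w   — idempotence
= ~~w   — distribution
= w   — double negation
This depends on w, so it is not a constant.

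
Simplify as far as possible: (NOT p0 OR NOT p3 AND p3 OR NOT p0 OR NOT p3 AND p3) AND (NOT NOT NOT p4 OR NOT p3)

NOT p0 AND (NOT p4 OR NOT p3)

(NOT p0 OR NOT p3 AND p3 OR NOT p0 OR NOT p3 AND p3) AND (NOT NOT NOT p4 OR NOT p3)
= (NOT p0 OR NOT p3 AND p3) AND (NOT NOT NOT p4 OR NOT p3)   — idempotence
= (NOT p0 OR NOT p3 AND p3) AND (NOT p4 OR NOT p3)   — double negation
= NOT p0 AND (NOT p4 OR NOT p3)   — complement / identity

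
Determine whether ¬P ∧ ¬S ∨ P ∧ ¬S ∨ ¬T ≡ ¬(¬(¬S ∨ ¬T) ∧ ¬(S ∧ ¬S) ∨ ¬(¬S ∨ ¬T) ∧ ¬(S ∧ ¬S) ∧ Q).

E1: ¬P ∧ ¬S ∨ P ∧ ¬S ∨ ¬T
    = ¬S ∨ ¬T
E2: ¬(¬(¬S ∨ ¬T) ∧ ¬(S ∧ ¬S) ∨ ¬(¬S ∨ ¬T) ∧ ¬(S ∧ ¬S) ∧ Q)
    = ¬(¬(¬S ∨ ¬T) ∧ ¬(S ∧ ¬S))
    = ¬S ∨ ¬T ∨ S ∧ ¬S
    = ¬S ∨ ¬T
Both reduce to ¬S ∨ ¬T, so they are equivalent.

Yes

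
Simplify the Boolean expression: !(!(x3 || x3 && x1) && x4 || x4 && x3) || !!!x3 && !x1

!(!(x3 || x3 && x1) && x4 || x4 && x3) || !!!x3 && !x1
= !(!x3 && x4 || x4 && x3) || !!!x3 && !x1   (absorption)
= !x4 || !!!x3 && !x1   (distribution)
= !x4 || !x3 && !x1   (double negation)

!x4 || !x3 && !x1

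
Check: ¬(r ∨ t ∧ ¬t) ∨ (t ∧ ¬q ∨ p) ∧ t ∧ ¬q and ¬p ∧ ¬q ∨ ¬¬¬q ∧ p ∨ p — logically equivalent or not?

No

E1: ¬(r ∨ t ∧ ¬t) ∨ (t ∧ ¬q ∨ p) ∧ t ∧ ¬q
    = ¬(r ∨ t ∧ ¬t) ∨ t ∧ ¬q
    = ¬r ∨ t ∧ ¬q
E2: ¬p ∧ ¬q ∨ ¬¬¬q ∧ p ∨ p
    = ¬p ∧ ¬q ∨ ¬q ∧ p ∨ p
    = ¬q ∨ p
These differ: at p=1, q=1, r=1, t=0, E1 = 0 but E2 = 1.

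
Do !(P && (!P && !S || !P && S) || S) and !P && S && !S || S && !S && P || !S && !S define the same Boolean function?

E1: !(P && (!P && !S || !P && S) || S)
    = !(P && !P || S)   [distribution]
    = !S   [complement / identity]
E2: !P && S && !S || S && !S && P || !S && !S
    = S && !S || !S && !S   [distribution]
    = !S   [distribution]
Both reduce to !S, so they are equivalent.

Yes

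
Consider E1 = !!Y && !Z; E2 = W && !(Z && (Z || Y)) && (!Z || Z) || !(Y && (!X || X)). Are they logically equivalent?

E1: !!Y && !Z
    = Y && !Z   (double negation)
E2: W && !(Z && (Z || Y)) && (!Z || Z) || !(Y && (!X || X))
    = W && !Z && (!Z || Z) || !(Y && (!X || X))   (absorption)
    = W && !Z && (!Z || Z) || !Y   (complement / identity)
    = W && !Z || !Y   (complement / identity)
These differ: at W=0, X=0, Y=0, Z=0, E1 = 0 but E2 = 1.

No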